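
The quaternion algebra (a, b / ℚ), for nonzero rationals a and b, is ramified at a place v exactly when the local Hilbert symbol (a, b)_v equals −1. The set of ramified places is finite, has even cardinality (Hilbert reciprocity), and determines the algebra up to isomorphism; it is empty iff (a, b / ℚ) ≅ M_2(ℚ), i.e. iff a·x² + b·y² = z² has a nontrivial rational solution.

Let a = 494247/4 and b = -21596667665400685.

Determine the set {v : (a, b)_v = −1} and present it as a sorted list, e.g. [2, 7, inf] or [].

(a, b) ≡ (494247, -795685) mod (ℚ^×)²; places V = {2, 3, 5, 11, 13, 17, 19, 23, 29, 37, ∞}.
(a,b)_5: α=0, u≡3; β=1, v≡3 (mod 5); (3|5)=-1, (3|5)=-1; sign (−1)^0·-1^1·-1^0 = -1.
(a,b)_13: α=1, u≡5; β=2, v≡11 (mod 13); (5|13)=-1, (11|13)=-1; sign (−1)^0·-1^2·-1^1 = -1.
(a,b)_23: α=1, u≡19; β=3, v≡22 (mod 23); (19|23)=-1, (22|23)=-1; sign (−1)^1·-1^3·-1^1 = -1.
(a,b)_3: α=1, u≡1; β=0, v≡2 (mod 3); (1|3)=+1, (2|3)=-1; sign (−1)^0·+1^0·-1^1 = -1.
(a,b)_11: α=0, u≡7; β=1, v≡4 (mod 11); (7|11)=-1, (4|11)=+1; sign (−1)^0·-1^1·+1^0 = -1.
(a,b)_19: α=1, u≡10; β=2, v≡5 (mod 19); (10|19)=-1, (5|19)=+1; sign (−1)^0·-1^2·+1^1 = +1.
(a,b)_37: α=0, u≡28; β=1, v≡32 (mod 37); (28|37)=+1, (32|37)=-1; sign (−1)^0·+1^1·-1^0 = +1.
(a,b)_17: α=0, u≡10; β=1, v≡1 (mod 17); (10|17)=-1, (1|17)=+1; sign (−1)^0·-1^1·+1^0 = -1.
(a,b)_29: α=1, u≡5; β=2, v≡8 (mod 29); (5|29)=+1, (8|29)=-1; sign (−1)^0·+1^2·-1^1 = -1.
(a,b)_∞: sgn(494247)=+, sgn(-795685)=−, so +1.
(a,b)_2: α=-2, β=0; u≡7, v≡3 (mod 8); ε(u)ε(v)=1·1, αω(v)=-2·1, βω(u)=0·0; sum ≡ 1  ⇒  -1.
Ram(494247, -795685) = {2, 3, 5, 11, 13, 17, 23, 29}; no ℚ_2-point on the conic.

[2, 3, 5, 11, 13, 17, 23, 29]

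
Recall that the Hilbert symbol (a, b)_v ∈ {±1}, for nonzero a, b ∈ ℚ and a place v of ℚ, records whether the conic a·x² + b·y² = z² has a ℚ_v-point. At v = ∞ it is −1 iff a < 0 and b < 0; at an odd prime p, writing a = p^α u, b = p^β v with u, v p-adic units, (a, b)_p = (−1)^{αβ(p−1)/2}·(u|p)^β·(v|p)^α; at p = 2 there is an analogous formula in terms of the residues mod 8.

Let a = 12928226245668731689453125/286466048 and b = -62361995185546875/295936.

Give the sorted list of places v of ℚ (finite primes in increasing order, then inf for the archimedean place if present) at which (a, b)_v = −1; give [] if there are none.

Mod squares: a ≡ 2730, b ≡ -3. Check v ∈ {∞, 2, 3, 5, 7, 11, 13, 17}.
v=7: a=7^3·(≡6), b=7^2·(≡4) mod 7; (6|7)=-1, (4|7)=+1; (−1)^{3·2·3}·(-1)^2·(+1)^3 = +1.
v=5: a=5^15·(≡1), b=5^10·(≡3) mod 5; (1|5)=+1, (3|5)=-1; (−1)^{15·10·2}·(+1)^10·(-1)^15 = -1.
v=2: v_2(a)=-13, v_2(b)=-10; units ≡ 5, 5 (mod 8); ε·ε+αω+βω = 0·0+-13·1+-10·1 ≡ 1  ⇒  (a,b)_2 = -1.
v=3: a=3^9·(≡1), b=3^3·(≡2) mod 3; (1|3)=+1, (2|3)=-1; (−1)^{9·3·1}·(+1)^3·(-1)^9 = +1.
v=11: a=11^-2·(≡6), b=11^0·(≡2) mod 11; (6|11)=-1, (2|11)=-1; (−1)^{-2·0·5}·(-1)^0·(-1)^-2 = +1.
v=∞: 2730 > 0 and -3 < 0  ⇒  (a,b)_∞ = +1.
v=17: a=17^-2·(≡12), b=17^-2·(≡6) mod 17; (12|17)=-1, (6|17)=-1; (−1)^{-2·-2·8}·(-1)^-2·(-1)^-2 = +1.
v=13: a=13^7·(≡6), b=13^6·(≡9) mod 13; (6|13)=-1, (9|13)=+1; (−1)^{7·6·6}·(-1)^6·(+1)^7 = +1.
(2730, -3 / ℚ) ramifies at {2, 5}: a division algebra.

[2, 5]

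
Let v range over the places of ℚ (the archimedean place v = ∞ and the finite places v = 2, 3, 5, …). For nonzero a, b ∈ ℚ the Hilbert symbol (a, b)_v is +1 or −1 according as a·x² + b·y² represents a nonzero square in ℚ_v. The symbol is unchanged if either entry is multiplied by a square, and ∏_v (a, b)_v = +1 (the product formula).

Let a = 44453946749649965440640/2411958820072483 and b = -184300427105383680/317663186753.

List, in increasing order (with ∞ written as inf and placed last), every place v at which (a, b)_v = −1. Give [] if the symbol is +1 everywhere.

[5, 17, 19, 23]

Mod squares: a ≡ 10623470, b ≡ -482885. Check v ∈ {∞, 2, 3, 5, 7, 11, 13, 17, 19, 23, 43, 47}.
v=47: a=47^2·(≡43), b=47^0·(≡20) mod 47; (43|47)=-1, (20|47)=-1; (−1)^{2·0·23}·(-1)^0·(-1)^2 = +1.
v=7: a=7^6·(≡2), b=7^4·(≡6) mod 7; (2|7)=+1, (6|7)=-1; (−1)^{6·4·3}·(+1)^4·(-1)^6 = +1.
v=∞: 10623470 > 0 and -482885 < 0  ⇒  (a,b)_∞ = +1.
v=43: a=43^-2·(≡28), b=43^-2·(≡28) mod 43; (28|43)=-1, (28|43)=-1; (−1)^{-2·-2·21}·(-1)^-2·(-1)^-2 = +1.
v=11: a=11^-1·(≡1), b=11^-2·(≡3) mod 11; (1|11)=+1, (3|11)=+1; (−1)^{-1·-2·5}·(+1)^-2·(+1)^-1 = +1.
v=13: a=13^1·(≡9), b=13^1·(≡12) mod 13; (9|13)=+1, (12|13)=+1; (−1)^{1·1·6}·(+1)^1·(+1)^1 = +1.
v=5: a=5^1·(≡1), b=5^1·(≡3) mod 5; (1|5)=+1, (3|5)=-1; (−1)^{1·1·2}·(+1)^1·(-1)^1 = -1.
v=19: a=19^7·(≡4), b=19^5·(≡17) mod 19; (4|19)=+1, (17|19)=+1; (−1)^{7·5·9}·(+1)^5·(+1)^7 = -1.
v=23: a=23^1·(≡18), b=23^1·(≡6) mod 23; (18|23)=+1, (6|23)=+1; (−1)^{1·1·11}·(+1)^1·(+1)^1 = -1.
v=2: v_2(a)=7, v_2(b)=8; units ≡ 7, 3 (mod 8); ε·ε+αω+βω = 1·1+7·1+8·0 ≡ 0  ⇒  (a,b)_2 = +1.
v=17: a=17^-9·(≡7), b=17^-5·(≡13) mod 17; (7|17)=-1, (13|17)=+1; (−1)^{-9·-5·8}·(-1)^-5·(+1)^-9 = -1.
v=3: a=3^0·(≡2), b=3^4·(≡1) mod 3; (2|3)=-1, (1|3)=+1; (−1)^{0·4·1}·(-1)^4·(+1)^0 = +1.
(10623470, -482885 / ℚ) ramifies at {5, 17, 19, 23}: a division algebra.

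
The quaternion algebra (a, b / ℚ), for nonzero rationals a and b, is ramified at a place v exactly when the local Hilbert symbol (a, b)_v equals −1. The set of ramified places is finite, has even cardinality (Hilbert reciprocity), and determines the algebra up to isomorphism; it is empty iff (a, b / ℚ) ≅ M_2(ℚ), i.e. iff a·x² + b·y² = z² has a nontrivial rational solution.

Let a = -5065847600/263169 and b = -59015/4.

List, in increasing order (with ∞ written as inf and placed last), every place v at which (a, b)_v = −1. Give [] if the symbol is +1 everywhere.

[29, inf]

Mod squares: a ≡ -11, b ≡ -59015. Check v ∈ {∞, 2, 3, 5, 11, 19, 29, 37}.
v=37: a=37^2·(≡21), b=37^1·(≡36) mod 37; (21|37)=+1, (36|37)=+1; (−1)^{2·1·18}·(+1)^1·(+1)^2 = +1.
v=29: a=29^2·(≡21), b=29^1·(≡6) mod 29; (21|29)=-1, (6|29)=+1; (−1)^{2·1·14}·(-1)^1·(+1)^2 = -1.
v=3: a=3^-6·(≡1), b=3^0·(≡1) mod 3; (1|3)=+1, (1|3)=+1; (−1)^{-6·0·1}·(+1)^0·(+1)^-6 = +1.
v=2: v_2(a)=4, v_2(b)=-2; units ≡ 5, 1 (mod 8); ε·ε+αω+βω = 0·0+4·0+-2·1 ≡ 0  ⇒  (a,b)_2 = +1.
v=11: a=11^1·(≡2), b=11^1·(≡9) mod 11; (2|11)=-1, (9|11)=+1; (−1)^{1·1·5}·(-1)^1·(+1)^1 = +1.
v=5: a=5^2·(≡4), b=5^1·(≡3) mod 5; (4|5)=+1, (3|5)=-1; (−1)^{2·1·2}·(+1)^1·(-1)^2 = +1.
v=∞: -11 < 0 and -59015 < 0  ⇒  (a,b)_∞ = -1.
v=19: a=19^-2·(≡3), b=19^0·(≡14) mod 19; (3|19)=-1, (14|19)=-1; (−1)^{-2·0·9}·(-1)^0·(-1)^-2 = +1.
|Ram(-11, -59015)| = 2, even; anisotropic at {29, ∞}.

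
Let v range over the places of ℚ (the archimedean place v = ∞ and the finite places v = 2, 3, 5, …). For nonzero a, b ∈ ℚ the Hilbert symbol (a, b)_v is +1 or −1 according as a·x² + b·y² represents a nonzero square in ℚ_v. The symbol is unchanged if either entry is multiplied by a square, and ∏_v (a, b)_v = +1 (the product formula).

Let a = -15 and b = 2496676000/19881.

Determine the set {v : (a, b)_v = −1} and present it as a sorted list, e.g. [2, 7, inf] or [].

Mod squares: a ≡ -15, b ≡ 17290. Check v ∈ {∞, 2, 3, 5, 7, 13, 19, 47}.
v=5: a=5^1·(≡2), b=5^3·(≡3) mod 5; (2|5)=-1, (3|5)=-1; (−1)^{1·3·2}·(-1)^3·(-1)^1 = +1.
v=19: a=19^0·(≡4), b=19^3·(≡16) mod 19; (4|19)=+1, (16|19)=+1; (−1)^{0·3·9}·(+1)^3·(+1)^0 = +1.
v=13: a=13^0·(≡11), b=13^1·(≡9) mod 13; (11|13)=-1, (9|13)=+1; (−1)^{0·1·6}·(-1)^1·(+1)^0 = -1.
v=7: a=7^0·(≡6), b=7^1·(≡3) mod 7; (6|7)=-1, (3|7)=-1; (−1)^{0·1·3}·(-1)^1·(-1)^0 = -1.
v=47: a=47^0·(≡32), b=47^-2·(≡5) mod 47; (32|47)=+1, (5|47)=-1; (−1)^{0·-2·23}·(+1)^-2·(-1)^0 = +1.
v=∞: -15 < 0 and 17290 > 0  ⇒  (a,b)_∞ = +1.
v=2: v_2(a)=0, v_2(b)=5; units ≡ 1, 5 (mod 8); ε·ε+αω+βω = 0·0+0·1+5·0 ≡ 0  ⇒  (a,b)_2 = +1.
v=3: a=3^1·(≡1), b=3^-2·(≡1) mod 3; (1|3)=+1, (1|3)=+1; (−1)^{1·-2·1}·(+1)^-2·(+1)^1 = +1.
Ram(-15, 17290) = {7, 13}; no ℚ_7-point on the conic.

[7, 13]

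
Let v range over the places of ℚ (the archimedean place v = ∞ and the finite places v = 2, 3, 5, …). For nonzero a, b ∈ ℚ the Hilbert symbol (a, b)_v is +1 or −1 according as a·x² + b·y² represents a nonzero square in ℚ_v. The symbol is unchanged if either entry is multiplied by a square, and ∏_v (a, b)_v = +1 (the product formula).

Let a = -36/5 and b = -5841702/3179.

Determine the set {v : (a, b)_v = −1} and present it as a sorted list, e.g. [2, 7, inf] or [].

[5, 11, 31, inf]

Mod squares: a ≡ -5, b ≡ -19778. Check v ∈ {∞, 2, 3, 5, 11, 17, 19, 29, 31}.
v=3: a=3^2·(≡1), b=3^2·(≡1) mod 3; (1|3)=+1, (1|3)=+1; (−1)^{2·2·1}·(+1)^2·(+1)^2 = +1.
v=2: v_2(a)=2, v_2(b)=1; units ≡ 3, 7 (mod 8); ε·ε+αω+βω = 1·1+2·0+1·1 ≡ 0  ⇒  (a,b)_2 = +1.
v=31: a=31^0·(≡30), b=31^1·(≡15) mod 31; (30|31)=-1, (15|31)=-1; (−1)^{0·1·15}·(-1)^1·(-1)^0 = -1.
v=29: a=29^0·(≡16), b=29^1·(≡3) mod 29; (16|29)=+1, (3|29)=-1; (−1)^{0·1·14}·(+1)^1·(-1)^0 = +1.
v=17: a=17^0·(≡3), b=17^-2·(≡10) mod 17; (3|17)=-1, (10|17)=-1; (−1)^{0·-2·8}·(-1)^-2·(-1)^0 = +1.
v=5: a=5^-1·(≡4), b=5^0·(≡2) mod 5; (4|5)=+1, (2|5)=-1; (−1)^{-1·0·2}·(+1)^0·(-1)^-1 = -1.
v=11: a=11^0·(≡6), b=11^-1·(≡8) mod 11; (6|11)=-1, (8|11)=-1; (−1)^{0·-1·5}·(-1)^-1·(-1)^0 = -1.
v=∞: -5 < 0 and -19778 < 0  ⇒  (a,b)_∞ = -1.
v=19: a=19^0·(≡8), b=19^2·(≡1) mod 19; (8|19)=-1, (1|19)=+1; (−1)^{0·2·9}·(-1)^2·(+1)^0 = +1.
Ram(-5, -19778) = {5, 11, 31, ∞}; no ℚ_5-point on the conic.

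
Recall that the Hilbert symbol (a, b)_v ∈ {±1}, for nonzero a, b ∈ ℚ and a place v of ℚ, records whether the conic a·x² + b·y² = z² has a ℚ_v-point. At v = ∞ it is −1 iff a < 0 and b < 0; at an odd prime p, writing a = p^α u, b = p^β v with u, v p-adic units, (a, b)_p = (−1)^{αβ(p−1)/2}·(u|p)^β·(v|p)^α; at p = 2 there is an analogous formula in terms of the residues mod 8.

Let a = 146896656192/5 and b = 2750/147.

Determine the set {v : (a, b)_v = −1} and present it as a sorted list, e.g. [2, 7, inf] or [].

[3, 5, 13, 17]

(a, b) ≡ (36465, 330) mod (ℚ^×)²; places V = {2, 3, 5, 7, 11, 13, 17, ∞}.
(a,b)_3: α=3, u≡2; β=-1, v≡2 (mod 3); (2|3)=-1, (2|3)=-1; sign (−1)^1·-1^-1·-1^3 = -1.
(a,b)_13: α=1, u≡1; β=0, v≡5 (mod 13); (1|13)=+1, (5|13)=-1; sign (−1)^0·+1^0·-1^1 = -1.
(a,b)_5: α=-1, u≡2; β=3, v≡1 (mod 5); (2|5)=-1, (1|5)=+1; sign (−1)^0·-1^3·+1^-1 = -1.
(a,b)_7: α=0, u≡4; β=-2, v≡2 (mod 7); (4|7)=+1, (2|7)=+1; sign (−1)^0·+1^-2·+1^0 = +1.
(a,b)_∞: sgn(36465)=+, sgn(330)=+, so +1.
(a,b)_2: α=6, β=1; u≡1, v≡5 (mod 8); ε(u)ε(v)=0·0, αω(v)=6·1, βω(u)=1·0; sum ≡ 0  ⇒  +1.
(a,b)_11: α=3, u≡5; β=1, v≡2 (mod 11); (5|11)=+1, (2|11)=-1; sign (−1)^1·+1^1·-1^3 = +1.
(a,b)_17: α=3, u≡7; β=0, v≡12 (mod 17); (7|17)=-1, (12|17)=-1; sign (−1)^0·-1^0·-1^3 = -1.
|Ram(36465, 330)| = 4, even; anisotropic at {3, 5, 13, 17}.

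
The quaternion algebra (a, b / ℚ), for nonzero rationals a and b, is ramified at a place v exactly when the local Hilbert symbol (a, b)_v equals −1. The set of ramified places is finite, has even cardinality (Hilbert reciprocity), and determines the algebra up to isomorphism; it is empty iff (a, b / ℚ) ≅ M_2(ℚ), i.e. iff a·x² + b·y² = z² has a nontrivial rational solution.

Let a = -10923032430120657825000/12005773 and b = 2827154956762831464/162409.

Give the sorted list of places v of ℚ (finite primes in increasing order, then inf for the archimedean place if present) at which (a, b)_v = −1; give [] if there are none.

[2, 53]

Mod squares: a ≡ -8412690, b ≡ 59466. Check v ∈ {∞, 2, 3, 5, 7, 11, 13, 17, 29, 31, 37, 53}.
v=3: a=3^11·(≡2), b=3^7·(≡1) mod 3; (2|3)=-1, (1|3)=+1; (−1)^{11·7·1}·(-1)^7·(+1)^11 = +1.
v=5: a=5^5·(≡2), b=5^0·(≡1) mod 5; (2|5)=-1, (1|5)=+1; (−1)^{5·0·2}·(-1)^0·(+1)^5 = +1.
v=∞: -8412690 < 0 and 59466 > 0  ⇒  (a,b)_∞ = +1.
v=29: a=29^0·(≡6), b=29^2·(≡28) mod 29; (6|29)=+1, (28|29)=+1; (−1)^{0·2·14}·(+1)^2·(+1)^0 = +1.
v=11: a=11^1·(≡6), b=11^1·(≡1) mod 11; (6|11)=-1, (1|11)=+1; (−1)^{1·1·5}·(-1)^1·(+1)^1 = +1.
v=13: a=13^-1·(≡4), b=13^-2·(≡10) mod 13; (4|13)=+1, (10|13)=+1; (−1)^{-1·-2·6}·(+1)^-2·(+1)^-1 = +1.
v=17: a=17^4·(≡15), b=17^3·(≡2) mod 17; (15|17)=+1, (2|17)=+1; (−1)^{4·3·8}·(+1)^3·(+1)^4 = +1.
v=2: v_2(a)=3, v_2(b)=3; units ≡ 7, 5 (mod 8); ε·ε+αω+βω = 1·0+3·1+3·0 ≡ 1  ⇒  (a,b)_2 = -1.
v=31: a=31^-4·(≡1), b=31^-2·(≡9) mod 31; (1|31)=+1, (9|31)=+1; (−1)^{-4·-2·15}·(+1)^-2·(+1)^-4 = +1.
v=37: a=37^3·(≡32), b=37^2·(≡36) mod 37; (32|37)=-1, (36|37)=+1; (−1)^{3·2·18}·(-1)^2·(+1)^3 = +1.
v=7: a=7^0·(≡2), b=7^2·(≡2) mod 7; (2|7)=+1, (2|7)=+1; (−1)^{0·2·3}·(+1)^2·(+1)^0 = +1.
v=53: a=53^1·(≡14), b=53^1·(≡28) mod 53; (14|53)=-1, (28|53)=+1; (−1)^{1·1·26}·(-1)^1·(+1)^1 = -1.
(-8412690, 59466 / ℚ) ramifies at {2, 53}: a division algebra.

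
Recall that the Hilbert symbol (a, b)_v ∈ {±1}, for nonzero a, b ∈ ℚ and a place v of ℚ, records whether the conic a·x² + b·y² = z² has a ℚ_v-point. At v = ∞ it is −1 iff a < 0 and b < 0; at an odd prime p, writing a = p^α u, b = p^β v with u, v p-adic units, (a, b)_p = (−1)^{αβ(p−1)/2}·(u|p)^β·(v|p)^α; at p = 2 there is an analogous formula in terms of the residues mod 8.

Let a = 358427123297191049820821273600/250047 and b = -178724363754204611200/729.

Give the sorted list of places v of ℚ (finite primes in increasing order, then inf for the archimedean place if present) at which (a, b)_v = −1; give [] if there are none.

[7, 13, 23, 37]

(a, b) ≡ (44036993, -542938) mod (ℚ^×)²; places V = {2, 3, 5, 7, 11, 13, 23, 29, 37, 41, ∞}.
(a,b)_11: α=3, u≡9; β=1, v≡8 (mod 11); (9|11)=+1, (8|11)=-1; sign (−1)^1·+1^1·-1^3 = +1.
(a,b)_3: α=-6, u≡2; β=-6, v≡2 (mod 3); (2|3)=-1, (2|3)=-1; sign (−1)^0·-1^-6·-1^-6 = +1.
(a,b)_29: α=1, u≡18; β=1, v≡18 (mod 29); (18|29)=-1, (18|29)=-1; sign (−1)^0·-1^1·-1^1 = +1.
(a,b)_13: α=5, u≡1; β=2, v≡7 (mod 13); (1|13)=+1, (7|13)=-1; sign (−1)^0·+1^2·-1^5 = -1.
(a,b)_41: α=3, u≡31; β=2, v≡37 (mod 41); (31|41)=+1, (37|41)=+1; sign (−1)^0·+1^2·+1^3 = +1.
(a,b)_23: α=4, u≡15; β=3, v≡17 (mod 23); (15|23)=-1, (17|23)=-1; sign (−1)^0·-1^3·-1^4 = -1.
(a,b)_5: α=2, u≡2; β=2, v≡3 (mod 5); (2|5)=-1, (3|5)=-1; sign (−1)^0·-1^2·-1^2 = +1.
(a,b)_37: α=3, u≡1; β=3, v≡2 (mod 37); (1|37)=+1, (2|37)=-1; sign (−1)^0·+1^3·-1^3 = -1.
(a,b)_7: α=-3, u≡2; β=0, v≡3 (mod 7); (2|7)=+1, (3|7)=-1; sign (−1)^0·+1^0·-1^-3 = -1.
(a,b)_2: α=10, β=7; u≡1, v≡3 (mod 8); ε(u)ε(v)=0·1, αω(v)=10·1, βω(u)=7·0; sum ≡ 0  ⇒  +1.
(a,b)_∞: sgn(44036993)=+, sgn(-542938)=−, so +1.
(44036993, -542938 / ℚ) ramifies at {7, 13, 23, 37}: a division algebra.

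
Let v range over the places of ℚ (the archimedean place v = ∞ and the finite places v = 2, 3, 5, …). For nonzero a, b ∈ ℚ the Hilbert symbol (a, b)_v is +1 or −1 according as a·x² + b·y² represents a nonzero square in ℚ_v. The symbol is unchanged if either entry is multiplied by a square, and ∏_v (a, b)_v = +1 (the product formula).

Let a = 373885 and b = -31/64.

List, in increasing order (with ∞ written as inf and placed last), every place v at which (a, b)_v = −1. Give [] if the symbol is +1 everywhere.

[37, 43]

Mod squares: a ≡ 373885, b ≡ -31. Check v ∈ {∞, 2, 5, 31, 37, 43, 47}.
v=37: a=37^1·(≡4), b=37^0·(≡29) mod 37; (4|37)=+1, (29|37)=-1; (−1)^{1·0·18}·(+1)^0·(-1)^1 = -1.
v=∞: 373885 > 0 and -31 < 0  ⇒  (a,b)_∞ = +1.
v=43: a=43^1·(≡9), b=43^0·(≡19) mod 43; (9|43)=+1, (19|43)=-1; (−1)^{1·0·21}·(+1)^0·(-1)^1 = -1.
v=31: a=31^0·(≡25), b=31^1·(≡15) mod 31; (25|31)=+1, (15|31)=-1; (−1)^{0·1·15}·(+1)^1·(-1)^0 = +1.
v=47: a=47^1·(≡12), b=47^0·(≡12) mod 47; (12|47)=+1, (12|47)=+1; (−1)^{1·0·23}·(+1)^0·(+1)^1 = +1.
v=2: v_2(a)=0, v_2(b)=-6; units ≡ 5, 1 (mod 8); ε·ε+αω+βω = 0·0+0·0+-6·1 ≡ 0  ⇒  (a,b)_2 = +1.
v=5: a=5^1·(≡2), b=5^0·(≡1) mod 5; (2|5)=-1, (1|5)=+1; (−1)^{1·0·2}·(-1)^0·(+1)^1 = +1.
(373885, -31 / ℚ) ramifies at {37, 43}: a division algebra.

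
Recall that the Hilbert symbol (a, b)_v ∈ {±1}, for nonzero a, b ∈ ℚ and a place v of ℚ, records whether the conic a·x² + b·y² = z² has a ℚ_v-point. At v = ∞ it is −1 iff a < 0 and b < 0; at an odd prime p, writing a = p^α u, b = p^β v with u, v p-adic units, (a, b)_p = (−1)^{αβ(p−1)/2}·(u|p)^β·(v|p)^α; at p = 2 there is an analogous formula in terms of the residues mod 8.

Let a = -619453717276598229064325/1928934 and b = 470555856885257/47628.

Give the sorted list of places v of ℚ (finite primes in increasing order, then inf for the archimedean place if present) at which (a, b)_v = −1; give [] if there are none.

(a, b) ≡ (-2622, 2139) mod (ℚ^×)²; places V = {2, 3, 5, 7, 11, 13, 19, 23, 31, ∞}.
(a,b)_31: α=2, u≡30; β=1, v≡25 (mod 31); (30|31)=-1, (25|31)=+1; sign (−1)^0·-1^1·+1^2 = -1.
(a,b)_5: α=2, u≡3; β=0, v≡4 (mod 5); (3|5)=-1, (4|5)=+1; sign (−1)^0·-1^0·+1^2 = +1.
(a,b)_11: α=2, u≡8; β=2, v≡1 (mod 11); (8|11)=-1, (1|11)=+1; sign (−1)^0·-1^2·+1^2 = +1.
(a,b)_2: α=-1, β=-2; u≡1, v≡3 (mod 8); ε(u)ε(v)=0·1, αω(v)=-1·1, βω(u)=-2·0; sum ≡ 1  ⇒  -1.
(a,b)_7: α=-2, u≡3; β=-2, v≡4 (mod 7); (3|7)=-1, (4|7)=+1; sign (−1)^0·-1^-2·+1^-2 = +1.
(a,b)_23: α=5, u≡9; β=3, v≡9 (mod 23); (9|23)=+1, (9|23)=+1; sign (−1)^1·+1^3·+1^5 = -1.
(a,b)_∞: sgn(-2622)=−, sgn(2139)=+, so +1.
(a,b)_3: α=-9, u≡2; β=-5, v≡2 (mod 3); (2|3)=-1, (2|3)=-1; sign (−1)^1·-1^-5·-1^-9 = -1.
(a,b)_19: α=3, u≡13; β=2, v≡16 (mod 19); (13|19)=-1, (16|19)=+1; sign (−1)^0·-1^2·+1^3 = +1.
(a,b)_13: α=6, u≡4; β=4, v≡11 (mod 13); (4|13)=+1, (11|13)=-1; sign (−1)^0·+1^4·-1^6 = +1.
Ram(-2622, 2139) = {2, 3, 23, 31}; no ℚ_2-point on the conic.

[2, 3, 23, 31]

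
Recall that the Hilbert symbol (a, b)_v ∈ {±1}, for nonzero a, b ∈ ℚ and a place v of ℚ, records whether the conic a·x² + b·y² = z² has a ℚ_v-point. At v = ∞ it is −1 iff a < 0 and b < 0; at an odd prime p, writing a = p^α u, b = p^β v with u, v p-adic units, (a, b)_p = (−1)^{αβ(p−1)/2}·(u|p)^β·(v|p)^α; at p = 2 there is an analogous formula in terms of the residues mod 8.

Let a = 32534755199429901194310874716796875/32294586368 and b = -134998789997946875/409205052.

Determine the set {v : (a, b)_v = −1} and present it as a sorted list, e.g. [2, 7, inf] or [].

(a, b) ≡ (289478, -5159245) mod (ℚ^×)²; places V = {2, 3, 5, 7, 11, 13, 17, 19, 23, 29, 31, 37, ∞}.
(a,b)_5: α=10, u≡2; β=5, v≡1 (mod 5); (2|5)=-1, (1|5)=+1; sign (−1)^0·-1^5·+1^10 = -1.
(a,b)_17: α=4, u≡1; β=1, v≡1 (mod 17); (1|17)=+1, (1|17)=+1; sign (−1)^0·+1^1·+1^4 = +1.
(a,b)_11: α=-2, u≡6; β=2, v≡6 (mod 11); (6|11)=-1, (6|11)=-1; sign (−1)^0·-1^2·-1^-2 = +1.
(a,b)_∞: sgn(289478)=+, sgn(-5159245)=−, so +1.
(a,b)_37: α=0, u≡3; β=-2, v≡15 (mod 37); (3|37)=+1, (15|37)=-1; sign (−1)^0·+1^-2·-1^0 = +1.
(a,b)_2: α=-11, β=-2; u≡3, v≡3 (mod 8); ε(u)ε(v)=1·1, αω(v)=-11·1, βω(u)=-2·1; sum ≡ 0  ⇒  +1.
(a,b)_3: α=4, u≡2; β=-2, v≡2 (mod 3); (2|3)=-1, (2|3)=-1; sign (−1)^0·-1^-2·-1^4 = +1.
(a,b)_13: α=2, u≡5; β=3, v≡12 (mod 13); (5|13)=-1, (12|13)=+1; sign (−1)^0·-1^3·+1^2 = -1.
(a,b)_29: α=3, u≡1; β=1, v≡12 (mod 29); (1|29)=+1, (12|29)=-1; sign (−1)^0·+1^1·-1^3 = -1.
(a,b)_19: α=-4, u≡10; β=-2, v≡15 (mod 19); (10|19)=-1, (15|19)=-1; sign (−1)^0·-1^-2·-1^-4 = +1.
(a,b)_7: α=3, u≡3; β=3, v≡2 (mod 7); (3|7)=-1, (2|7)=+1; sign (−1)^1·-1^3·+1^3 = +1.
(a,b)_23: α=3, u≡15; β=-1, v≡6 (mod 23); (15|23)=-1, (6|23)=+1; sign (−1)^1·-1^-1·+1^3 = +1.
(a,b)_31: α=5, u≡1; β=2, v≡29 (mod 31); (1|31)=+1, (29|31)=-1; sign (−1)^0·+1^2·-1^5 = -1.
(289478, -5159245 / ℚ) ramifies at {5, 13, 29, 31}: a division algebra.

[5, 13, 29, 31]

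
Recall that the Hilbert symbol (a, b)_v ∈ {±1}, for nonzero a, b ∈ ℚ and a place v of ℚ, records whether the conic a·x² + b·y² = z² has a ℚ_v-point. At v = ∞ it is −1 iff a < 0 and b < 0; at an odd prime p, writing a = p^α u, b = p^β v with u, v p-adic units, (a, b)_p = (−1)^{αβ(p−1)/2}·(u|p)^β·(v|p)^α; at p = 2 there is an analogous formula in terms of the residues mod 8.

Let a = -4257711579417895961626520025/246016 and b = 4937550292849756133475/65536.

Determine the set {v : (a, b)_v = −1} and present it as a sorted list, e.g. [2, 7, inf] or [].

Mod squares: a ≡ -37961, b ≡ 346579. Check v ∈ {∞, 2, 3, 5, 7, 11, 17, 19, 29, 31, 37}.
v=29: a=29^1·(≡7), b=29^1·(≡8) mod 29; (7|29)=+1, (8|29)=-1; (−1)^{1·1·14}·(+1)^1·(-1)^1 = -1.
v=2: v_2(a)=-8, v_2(b)=-16; units ≡ 7, 3 (mod 8); ε·ε+αω+βω = 1·1+-8·1+-16·0 ≡ 1  ⇒  (a,b)_2 = -1.
v=37: a=37^8·(≡1), b=37^3·(≡23) mod 37; (1|37)=+1, (23|37)=-1; (−1)^{8·3·18}·(+1)^3·(-1)^8 = +1.
v=∞: -37961 < 0 and 346579 > 0  ⇒  (a,b)_∞ = +1.
v=5: a=5^2·(≡4), b=5^2·(≡4) mod 5; (4|5)=+1, (4|5)=+1; (−1)^{2·2·2}·(+1)^2·(+1)^2 = +1.
v=3: a=3^4·(≡1), b=3^4·(≡1) mod 3; (1|3)=+1, (1|3)=+1; (−1)^{4·4·1}·(+1)^4·(+1)^4 = +1.
v=19: a=19^4·(≡5), b=19^3·(≡4) mod 19; (5|19)=+1, (4|19)=+1; (−1)^{4·3·9}·(+1)^3·(+1)^4 = +1.
v=17: a=17^1·(≡3), b=17^1·(≡16) mod 17; (3|17)=-1, (16|17)=+1; (−1)^{1·1·8}·(-1)^1·(+1)^1 = -1.
v=31: a=31^-2·(≡28), b=31^0·(≡17) mod 31; (28|31)=+1, (17|31)=-1; (−1)^{-2·0·15}·(+1)^0·(-1)^-2 = +1.
v=11: a=11^3·(≡9), b=11^2·(≡7) mod 11; (9|11)=+1, (7|11)=-1; (−1)^{3·2·5}·(+1)^2·(-1)^3 = -1.
v=7: a=7^1·(≡1), b=7^6·(≡1) mod 7; (1|7)=+1, (1|7)=+1; (−1)^{1·6·3}·(+1)^6·(+1)^1 = +1.
Ram(-37961, 346579) = {2, 11, 17, 29}; no ℚ_2-point on the conic.

[2, 11, 17, 29]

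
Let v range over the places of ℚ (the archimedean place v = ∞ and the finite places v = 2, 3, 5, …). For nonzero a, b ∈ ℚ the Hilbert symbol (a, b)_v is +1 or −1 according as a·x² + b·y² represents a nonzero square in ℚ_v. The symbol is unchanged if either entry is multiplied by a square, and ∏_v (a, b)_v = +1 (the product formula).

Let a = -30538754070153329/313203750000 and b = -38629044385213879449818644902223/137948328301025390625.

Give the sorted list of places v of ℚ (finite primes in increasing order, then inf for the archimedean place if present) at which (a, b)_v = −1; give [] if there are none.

[3, 5, 13, inf]

(a, b) ≡ (-15015, -7) mod (ℚ^×)²; places V = {2, 3, 5, 7, 11, 13, 17, 23, 29, ∞}.
(a,b)_17: α=-4, u≡15; β=-8, v≡6 (mod 17); (15|17)=+1, (6|17)=-1; sign (−1)^0·+1^-8·-1^-4 = +1.
(a,b)_5: α=-7, u≡2; β=-12, v≡2 (mod 5); (2|5)=-1, (2|5)=-1; sign (−1)^0·-1^-12·-1^-7 = -1.
(a,b)_23: α=2, u≡16; β=4, v≡4 (mod 23); (16|23)=+1, (4|23)=+1; sign (−1)^0·+1^4·+1^2 = +1.
(a,b)_13: α=5, u≡6; β=8, v≡5 (mod 13); (6|13)=-1, (5|13)=-1; sign (−1)^0·-1^8·-1^5 = -1.
(a,b)_2: α=-4, β=0; u≡1, v≡1 (mod 8); ε(u)ε(v)=0·0, αω(v)=-4·0, βω(u)=0·0; sum ≡ 0  ⇒  +1.
(a,b)_11: α=1, u≡8; β=2, v≡9 (mod 11); (8|11)=-1, (9|11)=+1; sign (−1)^0·-1^2·+1^1 = +1.
(a,b)_∞: sgn(-15015)=−, sgn(-7)=−, so -1.
(a,b)_3: α=-1, u≡2; β=-4, v≡2 (mod 3); (2|3)=-1, (2|3)=-1; sign (−1)^0·-1^-4·-1^-1 = -1.
(a,b)_29: α=2, u≡9; β=4, v≡20 (mod 29); (9|29)=+1, (20|29)=+1; sign (−1)^0·+1^4·+1^2 = +1.
(a,b)_7: α=5, u≡2; β=11, v≡3 (mod 7); (2|7)=+1, (3|7)=-1; sign (−1)^1·+1^11·-1^5 = +1.
|Ram(-15015, -7)| = 4, even; anisotropic at {3, 5, 13, ∞}.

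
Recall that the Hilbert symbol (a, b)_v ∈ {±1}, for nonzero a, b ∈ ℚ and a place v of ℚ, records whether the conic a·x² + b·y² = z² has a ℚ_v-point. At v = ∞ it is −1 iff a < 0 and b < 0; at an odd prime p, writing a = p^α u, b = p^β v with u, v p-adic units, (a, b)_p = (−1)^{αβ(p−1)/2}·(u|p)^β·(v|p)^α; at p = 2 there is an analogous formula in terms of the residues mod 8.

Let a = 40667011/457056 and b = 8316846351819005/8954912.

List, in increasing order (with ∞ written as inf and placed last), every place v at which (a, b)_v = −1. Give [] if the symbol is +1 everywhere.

[2, 19]

(a, b) ≡ (114, 17290) mod (ℚ^×)²; places V = {2, 3, 5, 7, 11, 13, 19, 23, ∞}.
(a,b)_3: α=-3, u≡2; β=0, v≡1 (mod 3); (2|3)=-1, (1|3)=+1; sign (−1)^0·-1^0·+1^-3 = +1.
(a,b)_2: α=-5, β=-5; u≡1, v≡5 (mod 8); ε(u)ε(v)=0·0, αω(v)=-5·1, βω(u)=-5·0; sum ≡ 1  ⇒  -1.
(a,b)_13: α=0, u≡4; β=3, v≡1 (mod 13); (4|13)=+1, (1|13)=+1; sign (−1)^0·+1^3·+1^0 = +1.
(a,b)_7: α=2, u≡1; β=1, v≡6 (mod 7); (1|7)=+1, (6|7)=-1; sign (−1)^0·+1^1·-1^2 = +1.
(a,b)_23: α=-2, u≡14; β=-4, v≡14 (mod 23); (14|23)=-1, (14|23)=-1; sign (−1)^0·-1^-4·-1^-2 = +1.
(a,b)_∞: sgn(114)=+, sgn(17290)=+, so +1.
(a,b)_19: α=3, u≡7; β=7, v≡11 (mod 19); (7|19)=+1, (11|19)=+1; sign (−1)^1·+1^7·+1^3 = -1.
(a,b)_5: α=0, u≡1; β=1, v≡3 (mod 5); (1|5)=+1, (3|5)=-1; sign (−1)^0·+1^1·-1^0 = +1.
(a,b)_11: α=2, u≡5; β=2, v≡1 (mod 11); (5|11)=+1, (1|11)=+1; sign (−1)^0·+1^2·+1^2 = +1.
|Ram(114, 17290)| = 2, even; anisotropic at {2, 19}.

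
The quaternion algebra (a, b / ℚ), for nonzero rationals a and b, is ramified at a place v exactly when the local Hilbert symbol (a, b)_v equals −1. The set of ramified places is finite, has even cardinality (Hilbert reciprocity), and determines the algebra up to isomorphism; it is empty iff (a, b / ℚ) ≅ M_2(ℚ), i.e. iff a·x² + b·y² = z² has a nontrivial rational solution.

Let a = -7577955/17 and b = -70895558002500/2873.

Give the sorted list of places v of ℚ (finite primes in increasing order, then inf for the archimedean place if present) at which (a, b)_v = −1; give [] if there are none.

(a, b) ≡ (-19635, -17) mod (ℚ^×)²; places V = {2, 3, 5, 7, 11, 13, 17, ∞}.
(a,b)_∞: sgn(-19635)=−, sgn(-17)=−, so -1.
(a,b)_2: α=0, β=2; u≡5, v≡7 (mod 8); ε(u)ε(v)=0·1, αω(v)=0·0, βω(u)=2·1; sum ≡ 0  ⇒  +1.
(a,b)_11: α=1, u≡6; β=2, v≡3 (mod 11); (6|11)=-1, (3|11)=+1; sign (−1)^0·-1^2·+1^1 = +1.
(a,b)_3: α=9, u≡1; β=14, v≡1 (mod 3); (1|3)=+1, (1|3)=+1; sign (−1)^0·+1^14·+1^9 = +1.
(a,b)_5: α=1, u≡2; β=4, v≡2 (mod 5); (2|5)=-1, (2|5)=-1; sign (−1)^0·-1^4·-1^1 = -1.
(a,b)_17: α=-1, u≡16; β=-1, v≡9 (mod 17); (16|17)=+1, (9|17)=+1; sign (−1)^0·+1^-1·+1^-1 = +1.
(a,b)_7: α=1, u≡2; β=2, v≡1 (mod 7); (2|7)=+1, (1|7)=+1; sign (−1)^0·+1^2·+1^1 = +1.
(a,b)_13: α=0, u≡11; β=-2, v≡4 (mod 13); (11|13)=-1, (4|13)=+1; sign (−1)^0·-1^-2·+1^0 = +1.
|Ram(-19635, -17)| = 2, even; anisotropic at {5, ∞}.

[5, inf]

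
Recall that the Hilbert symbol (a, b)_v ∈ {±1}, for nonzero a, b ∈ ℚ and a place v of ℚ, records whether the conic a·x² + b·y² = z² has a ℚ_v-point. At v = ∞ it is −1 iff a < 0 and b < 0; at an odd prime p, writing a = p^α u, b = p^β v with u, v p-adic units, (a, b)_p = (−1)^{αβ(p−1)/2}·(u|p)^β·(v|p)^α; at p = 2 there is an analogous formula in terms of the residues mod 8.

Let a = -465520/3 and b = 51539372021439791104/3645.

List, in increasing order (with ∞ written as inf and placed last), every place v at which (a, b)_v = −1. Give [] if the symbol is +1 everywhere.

Mod squares: a ≡ -165, b ≡ 770. Check v ∈ {∞, 2, 3, 5, 7, 11, 23, 29}.
v=7: a=7^0·(≡5), b=7^3·(≡3) mod 7; (5|7)=-1, (3|7)=-1; (−1)^{0·3·3}·(-1)^3·(-1)^0 = -1.
v=23: a=23^2·(≡21), b=23^2·(≡15) mod 23; (21|23)=-1, (15|23)=-1; (−1)^{2·2·11}·(-1)^2·(-1)^2 = +1.
v=2: v_2(a)=4, v_2(b)=21; units ≡ 3, 1 (mod 8); ε·ε+αω+βω = 1·0+4·0+21·1 ≡ 1  ⇒  (a,b)_2 = -1.
v=11: a=11^1·(≡10), b=11^5·(≡5) mod 11; (10|11)=-1, (5|11)=+1; (−1)^{1·5·5}·(-1)^5·(+1)^1 = +1.
v=∞: -165 < 0 and 770 > 0  ⇒  (a,b)_∞ = +1.
v=29: a=29^0·(≡25), b=29^2·(≡4) mod 29; (25|29)=+1, (4|29)=+1; (−1)^{0·2·14}·(+1)^2·(+1)^0 = +1.
v=5: a=5^1·(≡2), b=5^-1·(≡1) mod 5; (2|5)=-1, (1|5)=+1; (−1)^{1·-1·2}·(-1)^-1·(+1)^1 = -1.
v=3: a=3^-1·(≡2), b=3^-6·(≡2) mod 3; (2|3)=-1, (2|3)=-1; (−1)^{-1·-6·1}·(-1)^-6·(-1)^-1 = -1.
(-165, 770 / ℚ) ramifies at {2, 3, 5, 7}: a division algebra.

[2, 3, 5, 7]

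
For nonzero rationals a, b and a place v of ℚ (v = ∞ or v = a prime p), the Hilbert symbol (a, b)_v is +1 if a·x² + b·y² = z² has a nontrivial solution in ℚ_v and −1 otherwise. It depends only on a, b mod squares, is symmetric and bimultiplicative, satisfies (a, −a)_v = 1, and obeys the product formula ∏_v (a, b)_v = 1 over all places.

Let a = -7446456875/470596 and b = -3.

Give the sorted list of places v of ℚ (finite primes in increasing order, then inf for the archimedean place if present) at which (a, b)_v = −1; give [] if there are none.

Mod squares: a ≡ -70499, b ≡ -3. Check v ∈ {∞, 2, 3, 5, 7, 11, 13, 17, 29}.
v=17: a=17^1·(≡2), b=17^0·(≡14) mod 17; (2|17)=+1, (14|17)=-1; (−1)^{1·0·8}·(+1)^0·(-1)^1 = -1.
v=∞: -70499 < 0 and -3 < 0  ⇒  (a,b)_∞ = -1.
v=13: a=13^3·(≡7), b=13^0·(≡10) mod 13; (7|13)=-1, (10|13)=+1; (−1)^{3·0·6}·(-1)^0·(+1)^3 = +1.
v=3: a=3^0·(≡1), b=3^1·(≡2) mod 3; (1|3)=+1, (2|3)=-1; (−1)^{0·1·1}·(+1)^1·(-1)^0 = +1.
v=5: a=5^4·(≡4), b=5^0·(≡2) mod 5; (4|5)=+1, (2|5)=-1; (−1)^{4·0·2}·(+1)^0·(-1)^4 = +1.
v=11: a=11^1·(≡9), b=11^0·(≡8) mod 11; (9|11)=+1, (8|11)=-1; (−1)^{1·0·5}·(+1)^0·(-1)^1 = -1.
v=29: a=29^1·(≡25), b=29^0·(≡26) mod 29; (25|29)=+1, (26|29)=-1; (−1)^{1·0·14}·(+1)^0·(-1)^1 = -1.
v=2: v_2(a)=-2, v_2(b)=0; units ≡ 5, 5 (mod 8); ε·ε+αω+βω = 0·0+-2·1+0·1 ≡ 0  ⇒  (a,b)_2 = +1.
v=7: a=7^-6·(≡6), b=7^0·(≡4) mod 7; (6|7)=-1, (4|7)=+1; (−1)^{-6·0·3}·(-1)^0·(+1)^-6 = +1.
|Ram(-70499, -3)| = 4, even; anisotropic at {11, 17, 29, ∞}.

[11, 17, 29, inf]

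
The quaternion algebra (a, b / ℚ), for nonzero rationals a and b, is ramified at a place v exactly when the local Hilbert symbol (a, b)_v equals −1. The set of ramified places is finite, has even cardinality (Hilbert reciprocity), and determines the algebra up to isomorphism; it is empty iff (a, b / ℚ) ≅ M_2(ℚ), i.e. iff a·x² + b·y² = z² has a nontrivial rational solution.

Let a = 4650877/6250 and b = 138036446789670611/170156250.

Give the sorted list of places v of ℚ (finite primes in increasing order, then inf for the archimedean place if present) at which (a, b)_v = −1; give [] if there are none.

Mod squares: a ≡ 1330, b ≡ 2990. Check v ∈ {∞, 2, 3, 5, 7, 11, 13, 17, 19, 23, 43}.
v=43: a=43^0·(≡17), b=43^2·(≡16) mod 43; (17|43)=+1, (16|43)=+1; (−1)^{0·2·21}·(+1)^2·(+1)^0 = +1.
v=11: a=11^2·(≡7), b=11^-2·(≡5) mod 11; (7|11)=-1, (5|11)=+1; (−1)^{2·-2·5}·(-1)^-2·(+1)^2 = +1.
v=7: a=7^1·(≡1), b=7^2·(≡2) mod 7; (1|7)=+1, (2|7)=+1; (−1)^{1·2·3}·(+1)^2·(+1)^1 = +1.
v=3: a=3^0·(≡1), b=3^-2·(≡2) mod 3; (1|3)=+1, (2|3)=-1; (−1)^{0·-2·1}·(+1)^-2·(-1)^0 = +1.
v=∞: 1330 > 0 and 2990 > 0  ⇒  (a,b)_∞ = +1.
v=5: a=5^-5·(≡1), b=5^-7·(≡2) mod 5; (1|5)=+1, (2|5)=-1; (−1)^{-5·-7·2}·(+1)^-7·(-1)^-5 = -1.
v=2: v_2(a)=-1, v_2(b)=-1; units ≡ 1, 7 (mod 8); ε·ε+αω+βω = 0·1+-1·0+-1·0 ≡ 0  ⇒  (a,b)_2 = +1.
v=17: a=17^2·(≡1), b=17^4·(≡1) mod 17; (1|17)=+1, (1|17)=+1; (−1)^{2·4·8}·(+1)^4·(+1)^2 = +1.
v=23: a=23^0·(≡19), b=23^1·(≡5) mod 23; (19|23)=-1, (5|23)=-1; (−1)^{0·1·11}·(-1)^1·(-1)^0 = -1.
v=13: a=13^0·(≡1), b=13^3·(≡3) mod 13; (1|13)=+1, (3|13)=+1; (−1)^{0·3·6}·(+1)^3·(+1)^0 = +1.
v=19: a=19^1·(≡13), b=19^2·(≡17) mod 19; (13|19)=-1, (17|19)=+1; (−1)^{1·2·9}·(-1)^2·(+1)^1 = +1.
|Ram(1330, 2990)| = 2, even; anisotropic at {5, 23}.

[5, 23]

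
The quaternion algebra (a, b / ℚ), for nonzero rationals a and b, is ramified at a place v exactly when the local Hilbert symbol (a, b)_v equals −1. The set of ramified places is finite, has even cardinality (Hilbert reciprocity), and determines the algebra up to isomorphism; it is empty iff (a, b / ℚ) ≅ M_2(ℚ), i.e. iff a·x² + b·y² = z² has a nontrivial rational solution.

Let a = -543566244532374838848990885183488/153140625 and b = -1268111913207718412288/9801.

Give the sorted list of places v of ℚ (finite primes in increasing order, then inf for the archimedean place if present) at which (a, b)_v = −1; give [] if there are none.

(a, b) ≡ (-673322, -203) mod (ℚ^×)²; places V = {2, 3, 5, 7, 11, 13, 19, 29, 47, ∞}.
(a,b)_19: α=3, u≡7; β=2, v≡11 (mod 19); (7|19)=+1, (11|19)=+1; sign (−1)^0·+1^2·+1^3 = +1.
(a,b)_47: α=3, u≡14; β=2, v≡36 (mod 47); (14|47)=+1, (36|47)=+1; sign (−1)^0·+1^2·+1^3 = +1.
(a,b)_∞: sgn(-673322)=−, sgn(-203)=−, so -1.
(a,b)_13: α=3, u≡6; β=2, v≡8 (mod 13); (6|13)=-1, (8|13)=-1; sign (−1)^0·-1^2·-1^3 = -1.
(a,b)_2: α=23, β=16; u≡3, v≡5 (mod 8); ε(u)ε(v)=1·0, αω(v)=23·1, βω(u)=16·1; sum ≡ 1  ⇒  -1.
(a,b)_11: α=-2, u≡10; β=-2, v≡10 (mod 11); (10|11)=-1, (10|11)=-1; sign (−1)^0·-1^-2·-1^-2 = +1.
(a,b)_3: α=-4, u≡1; β=-4, v≡1 (mod 3); (1|3)=+1, (1|3)=+1; sign (−1)^0·+1^-4·+1^-4 = +1.
(a,b)_29: α=7, u≡11; β=5, v≡23 (mod 29); (11|29)=-1, (23|29)=+1; sign (−1)^0·-1^5·+1^7 = -1.
(a,b)_7: α=4, u≡4; β=1, v≡3 (mod 7); (4|7)=+1, (3|7)=-1; sign (−1)^0·+1^1·-1^4 = +1.
(a,b)_5: α=-6, u≡2; β=0, v≡2 (mod 5); (2|5)=-1, (2|5)=-1; sign (−1)^0·-1^0·-1^-6 = +1.
Ram(-673322, -203) = {2, 13, 29, ∞}; no ℚ_2-point on the conic.

[2, 13, 29, inf]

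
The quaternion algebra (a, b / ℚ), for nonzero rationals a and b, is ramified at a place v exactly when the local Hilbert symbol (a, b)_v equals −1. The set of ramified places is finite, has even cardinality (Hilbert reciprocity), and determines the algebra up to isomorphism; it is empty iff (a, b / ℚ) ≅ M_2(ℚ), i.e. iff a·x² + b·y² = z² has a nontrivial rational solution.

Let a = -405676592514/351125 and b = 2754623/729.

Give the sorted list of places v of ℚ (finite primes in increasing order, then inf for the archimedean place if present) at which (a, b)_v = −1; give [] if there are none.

(a, b) ≡ (-14570, 1247) mod (ℚ^×)²; places V = {2, 3, 5, 19, 23, 29, 31, 43, 47, 53, ∞}.
(a,b)_3: α=6, u≡1; β=-6, v≡2 (mod 3); (1|3)=+1, (2|3)=-1; sign (−1)^0·+1^-6·-1^6 = +1.
(a,b)_47: α=1, u≡5; β=2, v≡3 (mod 47); (5|47)=-1, (3|47)=+1; sign (−1)^0·-1^2·+1^1 = +1.
(a,b)_19: α=2, u≡18; β=0, v≡14 (mod 19); (18|19)=-1, (14|19)=-1; sign (−1)^0·-1^0·-1^2 = +1.
(a,b)_31: α=1, u≡12; β=0, v≡19 (mod 31); (12|31)=-1, (19|31)=+1; sign (−1)^0·-1^0·+1^1 = +1.
(a,b)_2: α=1, β=0; u≡3, v≡7 (mod 8); ε(u)ε(v)=1·1, αω(v)=1·0, βω(u)=0·1; sum ≡ 1  ⇒  -1.
(a,b)_5: α=-3, u≡4; β=0, v≡2 (mod 5); (4|5)=+1, (2|5)=-1; sign (−1)^0·+1^0·-1^-3 = -1.
(a,b)_23: α=2, u≡3; β=0, v≡19 (mod 23); (3|23)=+1, (19|23)=-1; sign (−1)^0·+1^0·-1^2 = +1.
(a,b)_43: α=0, u≡39; β=1, v≡26 (mod 43); (39|43)=-1, (26|43)=-1; sign (−1)^0·-1^1·-1^0 = -1.
(a,b)_∞: sgn(-14570)=−, sgn(1247)=+, so +1.
(a,b)_29: α=0, u≡3; β=1, v≡3 (mod 29); (3|29)=-1, (3|29)=-1; sign (−1)^0·-1^1·-1^0 = -1.
(a,b)_53: α=-2, u≡35; β=0, v≡4 (mod 53); (35|53)=-1, (4|53)=+1; sign (−1)^0·-1^0·+1^-2 = +1.
Ram(-14570, 1247) = {2, 5, 29, 43}; no ℚ_2-point on the conic.

[2, 5, 29, 43]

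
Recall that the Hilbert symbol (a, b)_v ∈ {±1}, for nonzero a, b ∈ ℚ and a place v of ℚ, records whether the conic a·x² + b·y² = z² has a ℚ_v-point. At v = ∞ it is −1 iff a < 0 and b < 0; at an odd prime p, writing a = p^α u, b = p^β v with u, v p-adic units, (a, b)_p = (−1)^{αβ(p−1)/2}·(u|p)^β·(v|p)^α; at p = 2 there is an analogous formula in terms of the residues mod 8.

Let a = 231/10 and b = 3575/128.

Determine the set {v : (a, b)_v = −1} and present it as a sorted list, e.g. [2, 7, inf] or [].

[7, 11]

(a, b) ≡ (2310, 286) mod (ℚ^×)²; places V = {2, 3, 5, 7, 11, 13, ∞}.
(a,b)_13: α=0, u≡1; β=1, v≡12 (mod 13); (1|13)=+1, (12|13)=+1; sign (−1)^0·+1^1·+1^0 = +1.
(a,b)_5: α=-1, u≡3; β=2, v≡1 (mod 5); (3|5)=-1, (1|5)=+1; sign (−1)^0·-1^2·+1^-1 = +1.
(a,b)_∞: sgn(2310)=+, sgn(286)=+, so +1.
(a,b)_2: α=-1, β=-7; u≡3, v≡7 (mod 8); ε(u)ε(v)=1·1, αω(v)=-1·0, βω(u)=-7·1; sum ≡ 0  ⇒  +1.
(a,b)_3: α=1, u≡2; β=0, v≡1 (mod 3); (2|3)=-1, (1|3)=+1; sign (−1)^0·-1^0·+1^1 = +1.
(a,b)_7: α=1, u≡4; β=0, v≡6 (mod 7); (4|7)=+1, (6|7)=-1; sign (−1)^0·+1^0·-1^1 = -1.
(a,b)_11: α=1, u≡1; β=1, v≡4 (mod 11); (1|11)=+1, (4|11)=+1; sign (−1)^1·+1^1·+1^1 = -1.
|Ram(2310, 286)| = 2, even; anisotropic at {7, 11}.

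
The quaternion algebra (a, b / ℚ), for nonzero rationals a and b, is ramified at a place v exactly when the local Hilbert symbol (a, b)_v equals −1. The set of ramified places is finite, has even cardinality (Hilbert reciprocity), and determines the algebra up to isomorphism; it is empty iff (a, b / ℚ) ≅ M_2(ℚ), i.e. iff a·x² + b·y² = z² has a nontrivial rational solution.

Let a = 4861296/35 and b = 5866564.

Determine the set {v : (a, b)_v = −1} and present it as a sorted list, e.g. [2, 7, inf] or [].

Mod squares: a ≡ 1085, b ≡ 12121. Check v ∈ {∞, 2, 3, 5, 7, 11, 17, 23, 31}.
v=3: a=3^4·(≡2), b=3^0·(≡1) mod 3; (2|3)=-1, (1|3)=+1; (−1)^{4·0·1}·(-1)^0·(+1)^4 = +1.
v=11: a=11^2·(≡2), b=11^2·(≡7) mod 11; (2|11)=-1, (7|11)=-1; (−1)^{2·2·5}·(-1)^2·(-1)^2 = +1.
v=23: a=23^0·(≡9), b=23^1·(≡21) mod 23; (9|23)=+1, (21|23)=-1; (−1)^{0·1·11}·(+1)^1·(-1)^0 = +1.
v=17: a=17^0·(≡10), b=17^1·(≡9) mod 17; (10|17)=-1, (9|17)=+1; (−1)^{0·1·8}·(-1)^1·(+1)^0 = -1.
v=2: v_2(a)=4, v_2(b)=2; units ≡ 5, 1 (mod 8); ε·ε+αω+βω = 0·0+4·0+2·1 ≡ 0  ⇒  (a,b)_2 = +1.
v=∞: 1085 > 0 and 12121 > 0  ⇒  (a,b)_∞ = +1.
v=7: a=7^-1·(≡4), b=7^0·(≡4) mod 7; (4|7)=+1, (4|7)=+1; (−1)^{-1·0·3}·(+1)^0·(+1)^-1 = +1.
v=5: a=5^-1·(≡3), b=5^0·(≡4) mod 5; (3|5)=-1, (4|5)=+1; (−1)^{-1·0·2}·(-1)^0·(+1)^-1 = +1.
v=31: a=31^1·(≡20), b=31^1·(≡20) mod 31; (20|31)=+1, (20|31)=+1; (−1)^{1·1·15}·(+1)^1·(+1)^1 = -1.
Ram(1085, 12121) = {17, 31}; no ℚ_17-point on the conic.

[17, 31]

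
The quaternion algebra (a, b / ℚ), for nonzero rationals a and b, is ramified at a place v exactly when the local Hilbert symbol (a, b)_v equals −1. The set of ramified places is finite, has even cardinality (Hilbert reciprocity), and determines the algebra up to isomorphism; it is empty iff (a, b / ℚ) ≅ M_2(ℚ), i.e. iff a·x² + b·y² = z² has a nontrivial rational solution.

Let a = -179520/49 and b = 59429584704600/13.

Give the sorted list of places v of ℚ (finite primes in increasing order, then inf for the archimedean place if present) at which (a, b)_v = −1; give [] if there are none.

Mod squares: a ≡ -2805, b ≡ 78. Check v ∈ {∞, 2, 3, 5, 7, 11, 13, 17}.
v=5: a=5^1·(≡4), b=5^2·(≡3) mod 5; (4|5)=+1, (3|5)=-1; (−1)^{1·2·2}·(+1)^2·(-1)^1 = -1.
v=11: a=11^1·(≡3), b=11^4·(≡9) mod 11; (3|11)=+1, (9|11)=+1; (−1)^{1·4·5}·(+1)^4·(+1)^1 = +1.
v=3: a=3^1·(≡1), b=3^5·(≡2) mod 3; (1|3)=+1, (2|3)=-1; (−1)^{1·5·1}·(+1)^5·(-1)^1 = +1.
v=13: a=13^0·(≡1), b=13^-1·(≡6) mod 13; (1|13)=+1, (6|13)=-1; (−1)^{0·-1·6}·(+1)^-1·(-1)^0 = +1.
v=∞: -2805 < 0 and 78 > 0  ⇒  (a,b)_∞ = +1.
v=17: a=17^1·(≡10), b=17^4·(≡3) mod 17; (10|17)=-1, (3|17)=-1; (−1)^{1·4·8}·(-1)^4·(-1)^1 = -1.
v=7: a=7^-2·(≡2), b=7^0·(≡2) mod 7; (2|7)=+1, (2|7)=+1; (−1)^{-2·0·3}·(+1)^0·(+1)^-2 = +1.
v=2: v_2(a)=6, v_2(b)=3; units ≡ 3, 7 (mod 8); ε·ε+αω+βω = 1·1+6·0+3·1 ≡ 0  ⇒  (a,b)_2 = +1.
Ram(-2805, 78) = {5, 17}; no ℚ_5-point on the conic.

[5, 17]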